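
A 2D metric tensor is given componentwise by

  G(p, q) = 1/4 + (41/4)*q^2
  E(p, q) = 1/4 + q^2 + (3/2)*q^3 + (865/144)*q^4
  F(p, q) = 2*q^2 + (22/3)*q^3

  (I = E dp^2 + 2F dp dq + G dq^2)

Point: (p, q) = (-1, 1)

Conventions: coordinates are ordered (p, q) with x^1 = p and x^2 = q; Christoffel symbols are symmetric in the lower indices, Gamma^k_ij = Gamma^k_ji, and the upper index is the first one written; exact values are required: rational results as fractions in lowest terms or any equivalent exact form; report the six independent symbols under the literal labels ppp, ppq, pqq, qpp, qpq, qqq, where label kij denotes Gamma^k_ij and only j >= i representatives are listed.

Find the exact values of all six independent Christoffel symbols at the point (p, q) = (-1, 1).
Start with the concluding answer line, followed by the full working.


Answer: Gamma_ppp = 17584/597, Gamma_ppq = 6594/199, Gamma_pqq = 7296/199, Gamma_qpp = -197977/7164, Gamma_qpq = -17584/597, Gamma_qqq = -88075/2786

E = 1261/144, F = 28/3, G = 21/2 at the point
E_p = 0, E_q = 1099/36, F_p = 0, F_q = 26, G_p = 0, G_q = 41/2
EG - F^2 = 1393/288;  g^inv = (288/1393) * [[21/2, -28/3], [-28/3, 1261/144]]
first-kind symbols [ij,l] = (1/2)(d_i g_jl + d_j g_il - d_l g_ij): [pp,p] = E_p/2 = 0, [pp,q] = F_p - E_q/2 = -1099/72, [pq,p] = E_q/2 = 1099/72, [pq,q] = G_p/2 = 0, [qq,p] = F_q - G_p/2 = 26, [qq,q] = G_q/2 = 41/4
Gamma^p_ij = (G*[ij,p] - F*[ij,q])/(EG - F^2), Gamma^q_ij = (E*[ij,q] - F*[ij,p])/(EG - F^2)


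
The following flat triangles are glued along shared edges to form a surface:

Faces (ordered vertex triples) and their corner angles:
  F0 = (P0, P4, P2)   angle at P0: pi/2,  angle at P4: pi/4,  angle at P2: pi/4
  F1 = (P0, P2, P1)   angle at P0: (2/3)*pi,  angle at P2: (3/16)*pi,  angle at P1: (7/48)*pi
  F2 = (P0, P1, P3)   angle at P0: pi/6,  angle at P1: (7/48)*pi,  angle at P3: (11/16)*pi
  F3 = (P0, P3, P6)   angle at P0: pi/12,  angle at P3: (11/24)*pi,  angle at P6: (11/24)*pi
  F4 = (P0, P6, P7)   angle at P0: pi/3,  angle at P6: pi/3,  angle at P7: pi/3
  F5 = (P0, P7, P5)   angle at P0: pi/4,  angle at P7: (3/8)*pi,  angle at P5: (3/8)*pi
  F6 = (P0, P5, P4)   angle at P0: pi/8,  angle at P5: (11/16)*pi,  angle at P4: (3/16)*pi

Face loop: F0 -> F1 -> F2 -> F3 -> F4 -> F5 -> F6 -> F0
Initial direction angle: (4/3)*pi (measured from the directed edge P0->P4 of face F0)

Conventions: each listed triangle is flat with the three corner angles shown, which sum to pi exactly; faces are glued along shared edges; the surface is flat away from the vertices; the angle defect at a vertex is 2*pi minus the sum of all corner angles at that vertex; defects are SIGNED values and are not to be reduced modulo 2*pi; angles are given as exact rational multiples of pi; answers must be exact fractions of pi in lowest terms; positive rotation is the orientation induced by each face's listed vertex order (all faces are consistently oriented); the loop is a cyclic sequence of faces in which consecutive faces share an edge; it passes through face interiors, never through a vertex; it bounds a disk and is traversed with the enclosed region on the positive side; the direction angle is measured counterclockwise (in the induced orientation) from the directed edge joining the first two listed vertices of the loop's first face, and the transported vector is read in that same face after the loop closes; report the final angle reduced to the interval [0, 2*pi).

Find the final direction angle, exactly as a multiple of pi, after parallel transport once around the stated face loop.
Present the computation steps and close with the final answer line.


enclosed vertex P0: corner angles sum to (17/8)*pi, defect = 2*pi - (17/8)*pi = -pi/8
summing the enclosed defects onto the initial angle, mod 2*pi in the induced orientation:
final angle = (4/3)*pi - pi/8 = (29/24)*pi (mod 2*pi)

Answer: final direction angle = (29/24)*pi


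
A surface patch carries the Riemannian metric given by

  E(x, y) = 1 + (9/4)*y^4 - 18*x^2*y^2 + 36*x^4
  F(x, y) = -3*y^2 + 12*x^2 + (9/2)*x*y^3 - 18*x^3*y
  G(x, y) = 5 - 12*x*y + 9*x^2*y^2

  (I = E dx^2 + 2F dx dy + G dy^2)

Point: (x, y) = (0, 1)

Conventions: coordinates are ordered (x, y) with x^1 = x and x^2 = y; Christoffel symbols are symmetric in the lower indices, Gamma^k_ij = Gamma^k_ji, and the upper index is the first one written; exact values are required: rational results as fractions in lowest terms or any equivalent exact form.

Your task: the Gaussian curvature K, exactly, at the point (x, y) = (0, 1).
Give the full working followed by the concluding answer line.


E = 13/4, F = -3, G = 5, EG - F^2 = 29/4 at the point
E_x = 0, E_y = 9, F_x = 9/2, F_y = -6, G_x = -12, G_y = 0
E_yy = 27, F_xy = 27/2, G_xx = 18
By Brioschi, K is (det M1 - det M2) divided by (EG - F^2) squared.
M1 = [[-E_yy/2 + F_xy - G_xx/2, E_x/2, F_x - E_y/2], [F_y - G_x/2, E, F], [G_y/2, F, G]] = [[-9, 0, 0], [0, 13/4, -3], [0, -3, 5]]; det M1 = -261/4
M2 = [[0, E_y/2, G_x/2], [E_y/2, E, F], [G_x/2, F, G]] = [[0, 9/2, -6], [9/2, 13/4, -3], [-6, -3, 5]]; det M2 = -225/4
det M1 - det M2 = -9; K = -9 / (29/4)^2 = -144/841

Answer: K = -144/841


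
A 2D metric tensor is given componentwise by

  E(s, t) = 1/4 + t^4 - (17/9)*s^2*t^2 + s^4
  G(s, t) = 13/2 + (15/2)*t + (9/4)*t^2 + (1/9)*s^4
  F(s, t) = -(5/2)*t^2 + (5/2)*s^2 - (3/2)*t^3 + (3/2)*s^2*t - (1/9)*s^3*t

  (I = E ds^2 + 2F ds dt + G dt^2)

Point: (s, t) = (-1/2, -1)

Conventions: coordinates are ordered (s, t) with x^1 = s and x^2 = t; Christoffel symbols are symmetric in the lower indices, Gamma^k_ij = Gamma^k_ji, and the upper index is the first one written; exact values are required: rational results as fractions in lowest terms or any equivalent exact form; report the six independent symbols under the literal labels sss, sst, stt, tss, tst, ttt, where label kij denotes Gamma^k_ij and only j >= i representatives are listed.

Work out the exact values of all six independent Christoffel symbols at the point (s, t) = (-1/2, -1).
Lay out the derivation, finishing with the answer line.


E = 121/144, F = -55/72, G = 181/144 at the point
E_s = 25/18, E_t = -55/18, F_s = -11/12, F_t = 8/9, G_s = -1/18, G_t = 3
EG - F^2 = 121/256;  g^inv = (256/121) * [[181/144, 55/72], [55/72, 121/144]]
first-kind symbols [ij,l] = (1/2)(d_i g_jl + d_j g_il - d_l g_ij): [ss,s] = E_s/2 = 25/36, [ss,t] = F_s - E_t/2 = 11/18, [st,s] = E_t/2 = -55/36, [st,t] = G_s/2 = -1/36, [tt,s] = F_t - G_s/2 = 11/12, [tt,t] = G_t/2 = 3/2
Gamma^s_ij = (G*[ij,s] - F*[ij,t])/(EG - F^2), Gamma^t_ij = (E*[ij,t] - F*[ij,s])/(EG - F^2)

Answer: Gamma_sss = 9260/3267, Gamma_sst = -1220/297, Gamma_stt = 1444/297, Gamma_tss = 656/297, Gamma_tst = -68/27, Gamma_ttt = 112/27


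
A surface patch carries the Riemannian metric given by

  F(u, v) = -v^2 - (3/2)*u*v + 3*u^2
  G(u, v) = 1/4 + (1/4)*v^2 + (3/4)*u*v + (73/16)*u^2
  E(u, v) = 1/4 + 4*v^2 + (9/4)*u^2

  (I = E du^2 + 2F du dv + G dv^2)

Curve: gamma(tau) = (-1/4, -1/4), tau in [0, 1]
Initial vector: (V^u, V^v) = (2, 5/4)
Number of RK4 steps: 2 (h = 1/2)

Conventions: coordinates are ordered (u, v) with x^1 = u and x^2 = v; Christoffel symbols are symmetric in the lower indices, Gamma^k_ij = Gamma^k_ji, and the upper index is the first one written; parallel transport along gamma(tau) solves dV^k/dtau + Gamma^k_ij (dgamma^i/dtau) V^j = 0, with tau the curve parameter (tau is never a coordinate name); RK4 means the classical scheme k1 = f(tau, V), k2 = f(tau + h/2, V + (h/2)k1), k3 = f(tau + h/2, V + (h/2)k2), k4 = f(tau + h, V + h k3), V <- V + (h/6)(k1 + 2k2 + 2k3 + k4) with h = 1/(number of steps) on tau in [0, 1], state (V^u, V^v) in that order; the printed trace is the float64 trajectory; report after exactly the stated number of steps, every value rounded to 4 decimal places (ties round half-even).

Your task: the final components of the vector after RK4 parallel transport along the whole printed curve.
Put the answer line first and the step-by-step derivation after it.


Answer: V^u = 2.0000, V^v = 1.2500

gamma'(tau) = (0, 0); f(tau, V)^k = -Gamma^k_ij(gamma(tau)) gamma'^i(tau) V^j; h = 1/2; intermediate values shown to 6 dp
curve data and Christoffel symbols at the stage parameters:
  tau = 0.000000: gamma = (-0.250000, -0.250000), gamma' = (0.000000, 0.000000); Gamma_uuu = -0.870066, Gamma_uuv = -1.463960, Gamma_uvv = 3.313888, Gamma_vuu = -0.163657, Gamma_vuv = -1.988813, Gamma_vvv = -0.434713
  tau = 0.250000: gamma = (-0.250000, -0.250000), gamma' = (0.000000, 0.000000); Gamma_uuu = -0.870066, Gamma_uuv = -1.463960, Gamma_uvv = 3.313888, Gamma_vuu = -0.163657, Gamma_vuv = -1.988813, Gamma_vvv = -0.434713
  tau = 0.500000: gamma = (-0.250000, -0.250000), gamma' = (0.000000, 0.000000); Gamma_uuu = -0.870066, Gamma_uuv = -1.463960, Gamma_uvv = 3.313888, Gamma_vuu = -0.163657, Gamma_vuv = -1.988813, Gamma_vvv = -0.434713
  tau = 0.750000: gamma = (-0.250000, -0.250000), gamma' = (0.000000, 0.000000); Gamma_uuu = -0.870066, Gamma_uuv = -1.463960, Gamma_uvv = 3.313888, Gamma_vuu = -0.163657, Gamma_vuv = -1.988813, Gamma_vvv = -0.434713
  tau = 1.000000: gamma = (-0.250000, -0.250000), gamma' = (0.000000, 0.000000); Gamma_uuu = -0.870066, Gamma_uuv = -1.463960, Gamma_uvv = 3.313888, Gamma_vuu = -0.163657, Gamma_vuv = -1.988813, Gamma_vvv = -0.434713
step 0: V^u = 2.0000, V^v = 1.2500
step 1: k1 = (0.000000, 0.000000), k2 = (0.000000, 0.000000), k3 = (0.000000, 0.000000), k4 = (0.000000, 0.000000); V <- V + (h/6)(k1 + 2k2 + 2k3 + k4): V^u = 2.0000, V^v = 1.2500
step 2: k1 = (0.000000, 0.000000), k2 = (0.000000, 0.000000), k3 = (0.000000, 0.000000), k4 = (0.000000, 0.000000); V <- V + (h/6)(k1 + 2k2 + 2k3 + k4): V^u = 2.0000, V^v = 1.2500


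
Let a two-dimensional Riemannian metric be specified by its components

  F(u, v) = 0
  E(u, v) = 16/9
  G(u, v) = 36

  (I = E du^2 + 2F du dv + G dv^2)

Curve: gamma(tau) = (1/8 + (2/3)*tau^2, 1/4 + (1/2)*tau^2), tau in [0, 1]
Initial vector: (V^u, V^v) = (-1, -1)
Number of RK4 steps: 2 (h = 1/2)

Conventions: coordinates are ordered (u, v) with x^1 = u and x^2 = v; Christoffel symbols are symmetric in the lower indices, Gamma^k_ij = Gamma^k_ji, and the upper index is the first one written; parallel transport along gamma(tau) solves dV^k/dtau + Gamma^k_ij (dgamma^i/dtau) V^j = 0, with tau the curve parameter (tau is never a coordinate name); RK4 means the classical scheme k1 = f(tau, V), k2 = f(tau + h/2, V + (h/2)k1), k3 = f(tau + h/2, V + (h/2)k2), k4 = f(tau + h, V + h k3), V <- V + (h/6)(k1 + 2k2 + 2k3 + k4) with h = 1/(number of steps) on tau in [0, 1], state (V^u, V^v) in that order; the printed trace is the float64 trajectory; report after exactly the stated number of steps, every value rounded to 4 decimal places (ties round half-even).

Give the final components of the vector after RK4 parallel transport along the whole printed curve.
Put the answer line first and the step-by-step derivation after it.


Answer: V^u = -1.0000, V^v = -1.0000

gamma'(tau) = ((4/3)*tau, tau); f(tau, V)^k = -Gamma^k_ij(gamma(tau)) gamma'^i(tau) V^j; h = 1/2; intermediate values shown to 6 dp
curve data and Christoffel symbols at the stage parameters:
  tau = 0.000000: gamma = (0.125000, 0.250000), gamma' = (0.000000, 0.000000); Gamma_uuu = 0.000000, Gamma_uuv = 0.000000, Gamma_uvv = 0.000000, Gamma_vuu = 0.000000, Gamma_vuv = 0.000000, Gamma_vvv = 0.000000
  tau = 0.250000: gamma = (0.166667, 0.281250), gamma' = (0.333333, 0.250000); Gamma_uuu = 0.000000, Gamma_uuv = 0.000000, Gamma_uvv = 0.000000, Gamma_vuu = 0.000000, Gamma_vuv = 0.000000, Gamma_vvv = 0.000000
  tau = 0.500000: gamma = (0.291667, 0.375000), gamma' = (0.666667, 0.500000); Gamma_uuu = 0.000000, Gamma_uuv = 0.000000, Gamma_uvv = 0.000000, Gamma_vuu = 0.000000, Gamma_vuv = 0.000000, Gamma_vvv = 0.000000
  tau = 0.750000: gamma = (0.500000, 0.531250), gamma' = (1.000000, 0.750000); Gamma_uuu = 0.000000, Gamma_uuv = 0.000000, Gamma_uvv = 0.000000, Gamma_vuu = 0.000000, Gamma_vuv = 0.000000, Gamma_vvv = 0.000000
  tau = 1.000000: gamma = (0.791667, 0.750000), gamma' = (1.333333, 1.000000); Gamma_uuu = 0.000000, Gamma_uuv = 0.000000, Gamma_uvv = 0.000000, Gamma_vuu = 0.000000, Gamma_vuv = 0.000000, Gamma_vvv = 0.000000
step 0: V^u = -1.0000, V^v = -1.0000
step 1: k1 = (0.000000, 0.000000), k2 = (0.000000, 0.000000), k3 = (0.000000, 0.000000), k4 = (0.000000, 0.000000); V <- V + (h/6)(k1 + 2k2 + 2k3 + k4): V^u = -1.0000, V^v = -1.0000
step 2: k1 = (0.000000, 0.000000), k2 = (0.000000, 0.000000), k3 = (0.000000, 0.000000), k4 = (0.000000, 0.000000); V <- V + (h/6)(k1 + 2k2 + 2k3 + k4): V^u = -1.0000, V^v = -1.0000


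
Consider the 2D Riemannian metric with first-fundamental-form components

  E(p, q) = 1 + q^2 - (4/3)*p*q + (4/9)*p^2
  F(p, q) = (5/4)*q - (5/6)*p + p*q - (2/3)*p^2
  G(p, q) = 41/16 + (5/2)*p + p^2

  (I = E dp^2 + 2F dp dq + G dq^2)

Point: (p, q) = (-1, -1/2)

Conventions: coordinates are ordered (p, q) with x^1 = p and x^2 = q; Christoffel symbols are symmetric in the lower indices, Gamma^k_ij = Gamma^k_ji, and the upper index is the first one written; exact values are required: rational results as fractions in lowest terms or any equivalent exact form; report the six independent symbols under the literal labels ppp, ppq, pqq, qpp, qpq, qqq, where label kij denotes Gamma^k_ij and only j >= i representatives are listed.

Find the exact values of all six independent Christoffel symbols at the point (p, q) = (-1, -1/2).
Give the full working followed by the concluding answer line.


E = 37/36, F = 1/24, G = 17/16 at the point
E_p = -2/9, E_q = 1/3, F_p = 0, F_q = 1/4, G_p = 1/2, G_q = 0
EG - F^2 = 157/144;  g^inv = (144/157) * [[17/16, -1/24], [-1/24, 37/36]]
first-kind symbols [ij,l] = (1/2)(d_i g_jl + d_j g_il - d_l g_ij): [pp,p] = E_p/2 = -1/9, [pp,q] = F_p - E_q/2 = -1/6, [pq,p] = E_q/2 = 1/6, [pq,q] = G_p/2 = 1/4, [qq,p] = F_q - G_p/2 = 0, [qq,q] = G_q/2 = 0
Gamma^p_ij = (G*[ij,p] - F*[ij,q])/(EG - F^2), Gamma^q_ij = (E*[ij,q] - F*[ij,p])/(EG - F^2)

Answer: Gamma_ppp = -16/157, Gamma_ppq = 24/157, Gamma_pqq = 0, Gamma_qpp = -24/157, Gamma_qpq = 36/157, Gamma_qqq = 0


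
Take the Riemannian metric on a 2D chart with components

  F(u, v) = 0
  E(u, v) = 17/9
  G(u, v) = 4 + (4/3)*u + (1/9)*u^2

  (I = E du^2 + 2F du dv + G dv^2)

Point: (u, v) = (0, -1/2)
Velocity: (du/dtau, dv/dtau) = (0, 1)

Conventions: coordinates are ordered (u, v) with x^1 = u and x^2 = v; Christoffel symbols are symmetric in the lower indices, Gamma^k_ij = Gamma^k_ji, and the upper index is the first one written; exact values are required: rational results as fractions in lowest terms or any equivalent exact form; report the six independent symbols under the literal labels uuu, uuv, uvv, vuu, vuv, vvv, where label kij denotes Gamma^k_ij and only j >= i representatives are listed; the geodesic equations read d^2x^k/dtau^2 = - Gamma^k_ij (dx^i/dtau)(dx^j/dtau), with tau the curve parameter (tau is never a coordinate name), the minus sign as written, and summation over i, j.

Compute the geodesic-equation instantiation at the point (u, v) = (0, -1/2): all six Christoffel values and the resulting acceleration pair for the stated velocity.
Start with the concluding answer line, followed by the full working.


Answer: Gamma_uuu = 0, Gamma_uuv = 0, Gamma_uvv = -6/17, Gamma_vuu = 0, Gamma_vuv = 1/6, Gamma_vvv = 0; accelerations (d^2u/dtau^2, d^2v/dtau^2) = (6/17, 0)

E = 17/9, F = 0, G = 4 at the point
E_u = 0, E_v = 0, F_u = 0, F_v = 0, G_u = 4/3, G_v = 0
EG - F^2 = 68/9;  g^inv = (9/68) * [[4, 0], [0, 17/9]]
first-kind symbols [ij,l] = (1/2)(d_i g_jl + d_j g_il - d_l g_ij): [uu,u] = E_u/2 = 0, [uu,v] = F_u - E_v/2 = 0, [uv,u] = E_v/2 = 0, [uv,v] = G_u/2 = 2/3, [vv,u] = F_v - G_u/2 = -2/3, [vv,v] = G_v/2 = 0
Gamma^u_ij = (G*[ij,u] - F*[ij,v])/(EG - F^2), Gamma^v_ij = (E*[ij,v] - F*[ij,u])/(EG - F^2)
Gamma_uuu = 0, Gamma_uuv = 0, Gamma_uvv = -6/17, Gamma_vuu = 0, Gamma_vuv = 1/6, Gamma_vvv = 0
d^2u/dtau^2 = -(Gamma_uuu*(0)^2 + 2*Gamma_uuv*(0)*(1) + Gamma_uvv*(1)^2) = 6/17
d^2v/dtau^2 = -(Gamma_vuu*(0)^2 + 2*Gamma_vuv*(0)*(1) + Gamma_vvv*(1)^2) = 0


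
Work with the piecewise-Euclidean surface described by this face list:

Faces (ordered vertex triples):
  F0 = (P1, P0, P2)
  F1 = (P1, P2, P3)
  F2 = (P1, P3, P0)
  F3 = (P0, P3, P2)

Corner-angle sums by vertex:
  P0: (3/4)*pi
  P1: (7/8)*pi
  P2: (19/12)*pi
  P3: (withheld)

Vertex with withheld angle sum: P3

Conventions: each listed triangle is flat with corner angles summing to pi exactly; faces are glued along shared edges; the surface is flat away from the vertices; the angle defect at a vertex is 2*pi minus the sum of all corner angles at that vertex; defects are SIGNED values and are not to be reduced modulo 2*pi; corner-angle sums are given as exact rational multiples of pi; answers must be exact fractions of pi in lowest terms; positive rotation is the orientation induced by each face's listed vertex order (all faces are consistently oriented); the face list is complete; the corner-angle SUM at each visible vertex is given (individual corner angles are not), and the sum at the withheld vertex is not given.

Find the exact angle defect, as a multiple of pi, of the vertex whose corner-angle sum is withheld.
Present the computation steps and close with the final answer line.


V = 4, E = 6, F = 4; chi = V - E + F = 2
Gauss-Bonnet: total defect = 2*pi*chi = 4*pi; visible defects sum to (67/24)*pi

Answer: defect(P3) = (29/24)*pi


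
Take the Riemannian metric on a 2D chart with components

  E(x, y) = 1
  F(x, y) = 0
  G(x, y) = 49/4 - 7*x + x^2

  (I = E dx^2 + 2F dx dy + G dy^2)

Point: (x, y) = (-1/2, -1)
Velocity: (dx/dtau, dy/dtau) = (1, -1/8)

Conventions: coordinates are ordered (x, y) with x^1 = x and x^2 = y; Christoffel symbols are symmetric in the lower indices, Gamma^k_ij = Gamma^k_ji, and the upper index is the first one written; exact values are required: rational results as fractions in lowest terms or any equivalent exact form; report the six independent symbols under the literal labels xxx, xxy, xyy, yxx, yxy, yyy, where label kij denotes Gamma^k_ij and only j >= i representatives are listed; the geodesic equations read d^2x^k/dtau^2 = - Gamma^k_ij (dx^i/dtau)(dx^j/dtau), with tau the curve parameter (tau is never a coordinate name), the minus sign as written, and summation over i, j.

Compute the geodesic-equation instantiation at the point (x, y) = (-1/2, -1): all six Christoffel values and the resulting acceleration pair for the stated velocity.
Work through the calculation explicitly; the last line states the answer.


E = 1, F = 0, G = 16 at the point
E_x = 0, E_y = 0, F_x = 0, F_y = 0, G_x = -8, G_y = 0
EG - F^2 = 16;  g^inv = (1/16) * [[16, 0], [0, 1]]
first-kind symbols [ij,l] = (1/2)(d_i g_jl + d_j g_il - d_l g_ij): [xx,x] = E_x/2 = 0, [xx,y] = F_x - E_y/2 = 0, [xy,x] = E_y/2 = 0, [xy,y] = G_x/2 = -4, [yy,x] = F_y - G_x/2 = 4, [yy,y] = G_y/2 = 0
Gamma^x_ij = (G*[ij,x] - F*[ij,y])/(EG - F^2), Gamma^y_ij = (E*[ij,y] - F*[ij,x])/(EG - F^2)
Gamma_xxx = 0, Gamma_xxy = 0, Gamma_xyy = 4, Gamma_yxx = 0, Gamma_yxy = -1/4, Gamma_yyy = 0
d^2x/dtau^2 = -(Gamma_xxx*(1)^2 + 2*Gamma_xxy*(1)*(-1/8) + Gamma_xyy*(-1/8)^2) = -1/16
d^2y/dtau^2 = -(Gamma_yxx*(1)^2 + 2*Gamma_yxy*(1)*(-1/8) + Gamma_yyy*(-1/8)^2) = -1/16

Answer: Gamma_xxx = 0, Gamma_xxy = 0, Gamma_xyy = 4, Gamma_yxx = 0, Gamma_yxy = -1/4, Gamma_yyy = 0; accelerations (d^2x/dtau^2, d^2y/dtau^2) = (-1/16, -1/16)


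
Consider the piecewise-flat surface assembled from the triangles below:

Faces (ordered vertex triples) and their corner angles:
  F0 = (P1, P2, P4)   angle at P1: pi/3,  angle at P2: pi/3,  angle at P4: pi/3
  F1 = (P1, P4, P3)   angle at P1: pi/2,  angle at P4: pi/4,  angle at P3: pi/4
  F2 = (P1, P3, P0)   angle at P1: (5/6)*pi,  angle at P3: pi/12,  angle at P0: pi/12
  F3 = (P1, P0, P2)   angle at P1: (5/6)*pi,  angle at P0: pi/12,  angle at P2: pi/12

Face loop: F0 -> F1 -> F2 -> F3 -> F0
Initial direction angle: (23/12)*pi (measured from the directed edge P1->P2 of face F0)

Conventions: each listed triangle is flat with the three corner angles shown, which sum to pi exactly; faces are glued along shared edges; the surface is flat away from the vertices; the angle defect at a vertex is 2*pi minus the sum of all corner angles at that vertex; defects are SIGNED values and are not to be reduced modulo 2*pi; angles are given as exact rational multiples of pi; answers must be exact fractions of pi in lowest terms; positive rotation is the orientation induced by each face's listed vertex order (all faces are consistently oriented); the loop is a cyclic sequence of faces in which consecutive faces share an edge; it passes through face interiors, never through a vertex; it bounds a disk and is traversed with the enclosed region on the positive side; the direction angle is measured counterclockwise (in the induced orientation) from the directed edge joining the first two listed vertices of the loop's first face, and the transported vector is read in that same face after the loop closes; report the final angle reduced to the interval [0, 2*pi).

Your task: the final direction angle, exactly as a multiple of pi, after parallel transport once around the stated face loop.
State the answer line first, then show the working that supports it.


Answer: final direction angle = (17/12)*pi

enclosed vertex P1: corner angles sum to (5/2)*pi, defect = 2*pi - (5/2)*pi = -pi/2
the final direction is the initial angle plus the enclosed defects, taken mod 2*pi in the induced orientation
final angle = (23/12)*pi - pi/2 = (17/12)*pi (mod 2*pi)


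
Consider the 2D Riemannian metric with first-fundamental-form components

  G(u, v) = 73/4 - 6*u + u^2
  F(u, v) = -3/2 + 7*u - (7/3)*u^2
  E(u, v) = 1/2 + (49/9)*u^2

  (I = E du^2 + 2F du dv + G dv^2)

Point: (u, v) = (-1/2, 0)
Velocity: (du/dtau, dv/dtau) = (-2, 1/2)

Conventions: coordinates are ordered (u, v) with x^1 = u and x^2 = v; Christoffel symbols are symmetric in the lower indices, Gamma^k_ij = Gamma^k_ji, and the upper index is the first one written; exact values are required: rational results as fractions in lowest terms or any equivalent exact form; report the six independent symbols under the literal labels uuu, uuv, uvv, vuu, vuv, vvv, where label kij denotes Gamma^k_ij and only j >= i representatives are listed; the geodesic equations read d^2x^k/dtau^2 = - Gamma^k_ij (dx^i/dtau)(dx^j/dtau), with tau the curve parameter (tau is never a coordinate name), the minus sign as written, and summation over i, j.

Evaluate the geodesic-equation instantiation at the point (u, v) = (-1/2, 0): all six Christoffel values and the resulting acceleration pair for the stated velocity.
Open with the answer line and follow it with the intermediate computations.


Answer: Gamma_uuu = -924/1273, Gamma_uuv = -42/19, Gamma_uvv = 10836/1273, Gamma_vuu = 14/57, Gamma_vuv = -14/19, Gamma_vvv = 42/19; accelerations (d^2u/dtau^2, d^2v/dtau^2) = (-4641/1273, -343/114)

E = 67/36, F = -67/12, G = 43/2 at the point
E_u = -49/9, E_v = 0, F_u = 28/3, F_v = 0, G_u = -7, G_v = 0
EG - F^2 = 1273/144;  g^inv = (144/1273) * [[43/2, 67/12], [67/12, 67/36]]
first-kind symbols [ij,l] = (1/2)(d_i g_jl + d_j g_il - d_l g_ij): [uu,u] = E_u/2 = -49/18, [uu,v] = F_u - E_v/2 = 28/3, [uv,u] = E_v/2 = 0, [uv,v] = G_u/2 = -7/2, [vv,u] = F_v - G_u/2 = 7/2, [vv,v] = G_v/2 = 0
Gamma^u_ij = (G*[ij,u] - F*[ij,v])/(EG - F^2), Gamma^v_ij = (E*[ij,v] - F*[ij,u])/(EG - F^2)
Gamma_uuu = -924/1273, Gamma_uuv = -42/19, Gamma_uvv = 10836/1273, Gamma_vuu = 14/57, Gamma_vuv = -14/19, Gamma_vvv = 42/19
d^2u/dtau^2 = -(Gamma_uuu*(-2)^2 + 2*Gamma_uuv*(-2)*(1/2) + Gamma_uvv*(1/2)^2) = -4641/1273
d^2v/dtau^2 = -(Gamma_vuu*(-2)^2 + 2*Gamma_vuv*(-2)*(1/2) + Gamma_vvv*(1/2)^2) = -343/114


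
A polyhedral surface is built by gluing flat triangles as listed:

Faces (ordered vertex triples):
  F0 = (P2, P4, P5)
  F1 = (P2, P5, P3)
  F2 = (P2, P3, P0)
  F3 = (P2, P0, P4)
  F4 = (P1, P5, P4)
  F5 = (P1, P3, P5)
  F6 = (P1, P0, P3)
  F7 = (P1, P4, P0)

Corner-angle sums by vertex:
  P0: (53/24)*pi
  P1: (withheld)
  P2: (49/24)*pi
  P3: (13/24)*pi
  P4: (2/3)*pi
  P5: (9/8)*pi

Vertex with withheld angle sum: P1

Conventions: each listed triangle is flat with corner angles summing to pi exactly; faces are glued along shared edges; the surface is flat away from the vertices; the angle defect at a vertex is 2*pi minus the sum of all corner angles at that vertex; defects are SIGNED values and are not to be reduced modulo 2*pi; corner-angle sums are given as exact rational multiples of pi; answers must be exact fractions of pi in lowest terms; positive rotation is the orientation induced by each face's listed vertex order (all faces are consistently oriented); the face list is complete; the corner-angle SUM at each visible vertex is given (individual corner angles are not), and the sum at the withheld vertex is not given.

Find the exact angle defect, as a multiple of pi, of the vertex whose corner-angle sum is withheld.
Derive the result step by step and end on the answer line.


V = 6, E = 12, F = 8; chi = V - E + F = 2
Gauss-Bonnet: total defect = 2*pi*chi = 4*pi; visible defects sum to (41/12)*pi

Answer: defect(P1) = (7/12)*pi


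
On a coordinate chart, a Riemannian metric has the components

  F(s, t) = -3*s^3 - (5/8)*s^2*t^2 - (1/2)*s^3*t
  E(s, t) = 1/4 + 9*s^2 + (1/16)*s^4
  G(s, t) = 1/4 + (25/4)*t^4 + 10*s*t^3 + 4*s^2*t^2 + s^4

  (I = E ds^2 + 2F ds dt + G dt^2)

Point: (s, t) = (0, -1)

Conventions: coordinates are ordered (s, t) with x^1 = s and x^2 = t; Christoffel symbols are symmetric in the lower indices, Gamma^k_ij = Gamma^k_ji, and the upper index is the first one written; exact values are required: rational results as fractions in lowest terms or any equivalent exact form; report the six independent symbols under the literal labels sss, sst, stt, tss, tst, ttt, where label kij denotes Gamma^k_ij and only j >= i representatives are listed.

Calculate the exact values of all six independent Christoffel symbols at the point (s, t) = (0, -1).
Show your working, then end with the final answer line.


E = 1/4, F = 0, G = 13/2 at the point
E_s = 0, E_t = 0, F_s = 0, F_t = 0, G_s = -10, G_t = -25
EG - F^2 = 13/8;  g^inv = (8/13) * [[13/2, 0], [0, 1/4]]
first-kind symbols [ij,l] = (1/2)(d_i g_jl + d_j g_il - d_l g_ij): [ss,s] = E_s/2 = 0, [ss,t] = F_s - E_t/2 = 0, [st,s] = E_t/2 = 0, [st,t] = G_s/2 = -5, [tt,s] = F_t - G_s/2 = 5, [tt,t] = G_t/2 = -25/2
Gamma^s_ij = (G*[ij,s] - F*[ij,t])/(EG - F^2), Gamma^t_ij = (E*[ij,t] - F*[ij,s])/(EG - F^2)

Answer: Gamma_sss = 0, Gamma_sst = 0, Gamma_stt = 20, Gamma_tss = 0, Gamma_tst = -10/13, Gamma_ttt = -25/13


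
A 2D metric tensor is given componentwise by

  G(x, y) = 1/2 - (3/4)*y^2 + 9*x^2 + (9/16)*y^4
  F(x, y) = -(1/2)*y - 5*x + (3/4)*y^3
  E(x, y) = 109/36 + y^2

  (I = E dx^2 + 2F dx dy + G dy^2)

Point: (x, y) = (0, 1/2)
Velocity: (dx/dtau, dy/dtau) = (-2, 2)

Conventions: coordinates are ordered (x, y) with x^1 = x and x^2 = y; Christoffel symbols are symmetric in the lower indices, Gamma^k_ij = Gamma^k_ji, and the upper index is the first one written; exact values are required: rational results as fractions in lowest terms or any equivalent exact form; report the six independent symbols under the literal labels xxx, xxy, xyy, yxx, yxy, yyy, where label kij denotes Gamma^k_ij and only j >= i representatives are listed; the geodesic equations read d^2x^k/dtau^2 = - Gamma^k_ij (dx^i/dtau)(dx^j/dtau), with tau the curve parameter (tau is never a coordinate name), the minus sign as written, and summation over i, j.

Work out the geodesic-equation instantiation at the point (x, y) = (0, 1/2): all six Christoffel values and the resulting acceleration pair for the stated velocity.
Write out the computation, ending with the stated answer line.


E = 59/18, F = -5/32, G = 89/256 at the point
E_x = 0, E_y = 1, F_x = -5, F_y = 1/16, G_x = 0, G_y = -15/32
EG - F^2 = 10277/9216;  g^inv = (9216/10277) * [[89/256, 5/32], [5/32, 59/18]]
first-kind symbols [ij,l] = (1/2)(d_i g_jl + d_j g_il - d_l g_ij): [xx,x] = E_x/2 = 0, [xx,y] = F_x - E_y/2 = -11/2, [xy,x] = E_y/2 = 1/2, [xy,y] = G_x/2 = 0, [yy,x] = F_y - G_x/2 = 1/16, [yy,y] = G_y/2 = -15/64
Gamma^x_ij = (G*[ij,x] - F*[ij,y])/(EG - F^2), Gamma^y_ij = (E*[ij,y] - F*[ij,x])/(EG - F^2)
Gamma_xxx = -7920/10277, Gamma_xxy = 1602/10277, Gamma_xyy = -549/41108, Gamma_yxx = -166144/10277, Gamma_yxy = 720/10277, Gamma_yyy = -6990/10277
d^2x/dtau^2 = -(Gamma_xxx*(-2)^2 + 2*Gamma_xxy*(-2)*(2) + Gamma_xyy*(2)^2) = 45045/10277
d^2y/dtau^2 = -(Gamma_yxx*(-2)^2 + 2*Gamma_yxy*(-2)*(2) + Gamma_yyy*(2)^2) = 698296/10277

Answer: Gamma_xxx = -7920/10277, Gamma_xxy = 1602/10277, Gamma_xyy = -549/41108, Gamma_yxx = -166144/10277, Gamma_yxy = 720/10277, Gamma_yyy = -6990/10277; accelerations (d^2x/dtau^2, d^2y/dtau^2) = (45045/10277, 698296/10277)


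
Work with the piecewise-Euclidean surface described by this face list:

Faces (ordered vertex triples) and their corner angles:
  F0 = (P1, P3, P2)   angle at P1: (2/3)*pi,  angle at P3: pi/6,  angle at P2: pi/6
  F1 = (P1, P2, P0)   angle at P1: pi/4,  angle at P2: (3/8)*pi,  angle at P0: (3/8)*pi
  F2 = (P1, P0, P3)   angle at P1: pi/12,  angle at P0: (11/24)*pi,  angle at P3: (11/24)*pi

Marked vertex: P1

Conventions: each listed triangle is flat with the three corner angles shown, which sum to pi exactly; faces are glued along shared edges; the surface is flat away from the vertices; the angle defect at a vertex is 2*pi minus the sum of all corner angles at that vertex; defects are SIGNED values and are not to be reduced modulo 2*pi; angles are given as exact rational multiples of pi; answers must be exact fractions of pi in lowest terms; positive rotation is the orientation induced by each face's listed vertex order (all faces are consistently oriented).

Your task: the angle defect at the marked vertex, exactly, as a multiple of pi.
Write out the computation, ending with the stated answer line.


Sum of corner angles at P1: pi
defect = 2*pi - pi

Answer: defect(P1) = pi


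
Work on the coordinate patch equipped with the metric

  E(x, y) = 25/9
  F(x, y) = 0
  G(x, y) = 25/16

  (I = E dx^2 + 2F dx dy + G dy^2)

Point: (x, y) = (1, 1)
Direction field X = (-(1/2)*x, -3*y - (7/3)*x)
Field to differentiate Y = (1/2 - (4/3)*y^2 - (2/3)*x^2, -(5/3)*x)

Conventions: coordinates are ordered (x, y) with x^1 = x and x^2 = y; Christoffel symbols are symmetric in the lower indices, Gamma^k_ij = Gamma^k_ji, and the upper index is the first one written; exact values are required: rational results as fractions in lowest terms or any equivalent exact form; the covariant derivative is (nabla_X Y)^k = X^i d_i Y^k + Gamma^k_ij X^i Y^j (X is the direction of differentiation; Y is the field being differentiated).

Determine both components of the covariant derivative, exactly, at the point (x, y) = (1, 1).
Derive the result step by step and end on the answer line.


E = 25/9, F = 0, G = 25/16 at the point
E_x = 0, E_y = 0, F_x = 0, F_y = 0, G_x = 0, G_y = 0
EG - F^2 = 625/144;  g^inv = (144/625) * [[25/16, 0], [0, 25/9]]
first-kind symbols [ij,l] = (1/2)(d_i g_jl + d_j g_il - d_l g_ij): [xx,x] = E_x/2 = 0, [xx,y] = F_x - E_y/2 = 0, [xy,x] = E_y/2 = 0, [xy,y] = G_x/2 = 0, [yy,x] = F_y - G_x/2 = 0, [yy,y] = G_y/2 = 0
Gamma^x_ij = (G*[ij,x] - F*[ij,y])/(EG - F^2), Gamma^y_ij = (E*[ij,y] - F*[ij,x])/(EG - F^2)
Gamma_xxx = 0, Gamma_xxy = 0, Gamma_xyy = 0, Gamma_yxx = 0, Gamma_yxy = 0, Gamma_yyy = 0
X = (-1/2, -16/3), Y = (-3/2, -5/3) at the point

Answer: (nabla_X Y)^x = 134/9, (nabla_X Y)^y = 5/6


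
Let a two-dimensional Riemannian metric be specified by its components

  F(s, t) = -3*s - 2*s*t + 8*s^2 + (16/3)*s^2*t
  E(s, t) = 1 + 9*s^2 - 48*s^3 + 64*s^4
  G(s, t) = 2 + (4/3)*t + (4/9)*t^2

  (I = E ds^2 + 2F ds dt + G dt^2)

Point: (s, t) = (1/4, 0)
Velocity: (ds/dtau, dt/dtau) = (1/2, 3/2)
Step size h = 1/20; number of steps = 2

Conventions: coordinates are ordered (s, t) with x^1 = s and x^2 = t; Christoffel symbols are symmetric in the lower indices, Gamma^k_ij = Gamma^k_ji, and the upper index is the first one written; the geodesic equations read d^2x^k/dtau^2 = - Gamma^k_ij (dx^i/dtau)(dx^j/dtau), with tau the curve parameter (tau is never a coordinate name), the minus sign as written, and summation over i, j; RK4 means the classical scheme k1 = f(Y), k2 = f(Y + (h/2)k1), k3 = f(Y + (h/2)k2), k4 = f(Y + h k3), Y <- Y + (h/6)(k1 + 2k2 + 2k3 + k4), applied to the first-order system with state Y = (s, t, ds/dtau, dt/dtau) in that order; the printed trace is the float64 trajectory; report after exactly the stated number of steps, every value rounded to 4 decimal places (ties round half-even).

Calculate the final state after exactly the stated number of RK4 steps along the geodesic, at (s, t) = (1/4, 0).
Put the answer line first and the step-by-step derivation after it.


Answer: s = 0.3010, t = 0.1457, ds/dtau = 0.5181, dt/dtau = 1.4130

f(Y) = (ds/dtau, dt/dtau, -Gamma^s_ij Y'^i Y'^j, -Gamma^t_ij Y'^i Y'^j) with the Gammas evaluated at the stage position; h = 0.050000; intermediate values shown to 6 dp
step 0: s = 0.2500, t = 0.0000, ds/dtau = 0.5000, dt/dtau = 1.5000
step 1:
  k1: at (s, t) = (0.250000, 0.000000), (ds/dtau, dt/dtau) = (0.500000, 1.500000); Gamma_sss = -0.121212, Gamma_sst = 0.000000, Gamma_stt = -0.080808, Gamma_tss = 0.484848, Gamma_tst = 0.000000, Gamma_ttt = 0.323232; k1 = (0.500000, 1.500000, 0.212121, -0.848485)
  k2: at (s, t) = (0.262500, 0.037500), (ds/dtau, dt/dtau) = (0.505303, 1.478788); Gamma_sss = -0.134587, Gamma_sst = 0.000000, Gamma_stt = -0.074771, Gamma_tss = 0.583924, Gamma_tst = 0.000000, Gamma_ttt = 0.324402; k2 = (0.505303, 1.478788, 0.197874, -0.858501)
  k3: at (s, t) = (0.262633, 0.036970), (ds/dtau, dt/dtau) = (0.504947, 1.478537); Gamma_sss = -0.134786, Gamma_sst = 0.000000, Gamma_stt = -0.074749, Gamma_tss = 0.584976, Gamma_tst = 0.000000, Gamma_ttt = 0.324413; k3 = (0.504947, 1.478537, 0.197773, -0.858344)
  k4: at (s, t) = (0.275247, 0.073927), (ds/dtau, dt/dtau) = (0.509889, 1.457083); Gamma_sss = -0.143485, Gamma_sst = 0.000000, Gamma_stt = -0.068133, Gamma_tss = 0.685427, Gamma_tst = 0.000000, Gamma_ttt = 0.325474; k4 = (0.509889, 1.457083, 0.181957, -0.869212)
  Y <- Y + (h/6)(k1 + 2k2 + 2k3 + k4): s = 0.2753, t = 0.0739, ds/dtau = 0.5099, dt/dtau = 1.4571
step 2:
  k1: at (s, t) = (0.275253, 0.073931), (ds/dtau, dt/dtau) = (0.509878, 1.457072); Gamma_sss = -0.143489, Gamma_sst = 0.000000, Gamma_stt = -0.068131, Gamma_tss = 0.685474, Gamma_tst = 0.000000, Gamma_ttt = 0.325474; k1 = (0.509878, 1.457072, 0.181949, -0.869207)
  k2: at (s, t) = (0.288000, 0.110358), (ds/dtau, dt/dtau) = (0.514427, 1.435342); Gamma_sss = -0.146995, Gamma_sst = 0.000000, Gamma_stt = -0.060943, Gamma_tss = 0.787284, Gamma_tst = 0.000000, Gamma_ttt = 0.326403; k2 = (0.514427, 1.435342, 0.164455, -0.880799)
  k3: at (s, t) = (0.288114, 0.109815), (ds/dtau, dt/dtau) = (0.513989, 1.435052); Gamma_sss = -0.147084, Gamma_sst = 0.000000, Gamma_stt = -0.060911, Gamma_tss = 0.788215, Gamma_tst = 0.000000, Gamma_ttt = 0.326419; k3 = (0.513989, 1.435052, 0.164296, -0.880454)
  k4: at (s, t) = (0.300953, 0.145684), (ds/dtau, dt/dtau) = (0.518093, 1.413049); Gamma_sss = -0.144766, Gamma_sst = 0.000000, Gamma_stt = -0.053167, Gamma_tss = 0.890888, Gamma_tst = 0.000000, Gamma_ttt = 0.327188; k4 = (0.518093, 1.413049, 0.145016, -0.892430)
  Y <- Y + (h/6)(k1 + 2k2 + 2k3 + k4): s = 0.3010, t = 0.1457, ds/dtau = 0.5181, dt/dtau = 1.4130


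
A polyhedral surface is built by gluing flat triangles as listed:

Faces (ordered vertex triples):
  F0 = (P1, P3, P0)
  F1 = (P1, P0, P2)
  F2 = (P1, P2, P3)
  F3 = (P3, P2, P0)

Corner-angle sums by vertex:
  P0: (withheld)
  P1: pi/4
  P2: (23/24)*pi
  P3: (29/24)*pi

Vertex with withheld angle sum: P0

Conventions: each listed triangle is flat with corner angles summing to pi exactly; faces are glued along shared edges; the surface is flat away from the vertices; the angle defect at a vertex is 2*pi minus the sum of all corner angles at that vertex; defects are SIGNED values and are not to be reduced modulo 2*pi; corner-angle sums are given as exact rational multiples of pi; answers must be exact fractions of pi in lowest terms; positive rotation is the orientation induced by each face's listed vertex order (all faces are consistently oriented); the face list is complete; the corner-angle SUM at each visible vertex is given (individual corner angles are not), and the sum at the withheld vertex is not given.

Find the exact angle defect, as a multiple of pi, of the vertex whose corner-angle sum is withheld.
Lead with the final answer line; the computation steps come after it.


Answer: defect(P0) = (5/12)*pi

V = 4, E = 6, F = 4; chi = V - E + F = 2
Gauss-Bonnet: total defect = 2*pi*chi = 4*pi; visible defects sum to (43/12)*pi


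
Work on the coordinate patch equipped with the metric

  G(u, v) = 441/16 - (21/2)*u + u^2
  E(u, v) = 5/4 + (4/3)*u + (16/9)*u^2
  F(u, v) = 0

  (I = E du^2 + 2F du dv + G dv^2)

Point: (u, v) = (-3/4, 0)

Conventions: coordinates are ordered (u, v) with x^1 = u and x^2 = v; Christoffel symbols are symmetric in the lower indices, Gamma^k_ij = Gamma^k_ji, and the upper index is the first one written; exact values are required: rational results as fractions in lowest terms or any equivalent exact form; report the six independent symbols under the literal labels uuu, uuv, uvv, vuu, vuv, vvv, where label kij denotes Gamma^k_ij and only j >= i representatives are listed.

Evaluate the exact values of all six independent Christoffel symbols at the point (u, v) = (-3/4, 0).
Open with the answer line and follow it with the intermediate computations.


Answer: Gamma_uuu = -8/15, Gamma_uuv = 0, Gamma_uvv = 24/5, Gamma_vuu = 0, Gamma_vuv = -1/6, Gamma_vvv = 0

E = 5/4, F = 0, G = 36 at the point
E_u = -4/3, E_v = 0, F_u = 0, F_v = 0, G_u = -12, G_v = 0
EG - F^2 = 45;  g^inv = (1/45) * [[36, 0], [0, 5/4]]
first-kind symbols [ij,l] = (1/2)(d_i g_jl + d_j g_il - d_l g_ij): [uu,u] = E_u/2 = -2/3, [uu,v] = F_u - E_v/2 = 0, [uv,u] = E_v/2 = 0, [uv,v] = G_u/2 = -6, [vv,u] = F_v - G_u/2 = 6, [vv,v] = G_v/2 = 0
Gamma^u_ij = (G*[ij,u] - F*[ij,v])/(EG - F^2), Gamma^v_ij = (E*[ij,v] - F*[ij,u])/(EG - F^2)


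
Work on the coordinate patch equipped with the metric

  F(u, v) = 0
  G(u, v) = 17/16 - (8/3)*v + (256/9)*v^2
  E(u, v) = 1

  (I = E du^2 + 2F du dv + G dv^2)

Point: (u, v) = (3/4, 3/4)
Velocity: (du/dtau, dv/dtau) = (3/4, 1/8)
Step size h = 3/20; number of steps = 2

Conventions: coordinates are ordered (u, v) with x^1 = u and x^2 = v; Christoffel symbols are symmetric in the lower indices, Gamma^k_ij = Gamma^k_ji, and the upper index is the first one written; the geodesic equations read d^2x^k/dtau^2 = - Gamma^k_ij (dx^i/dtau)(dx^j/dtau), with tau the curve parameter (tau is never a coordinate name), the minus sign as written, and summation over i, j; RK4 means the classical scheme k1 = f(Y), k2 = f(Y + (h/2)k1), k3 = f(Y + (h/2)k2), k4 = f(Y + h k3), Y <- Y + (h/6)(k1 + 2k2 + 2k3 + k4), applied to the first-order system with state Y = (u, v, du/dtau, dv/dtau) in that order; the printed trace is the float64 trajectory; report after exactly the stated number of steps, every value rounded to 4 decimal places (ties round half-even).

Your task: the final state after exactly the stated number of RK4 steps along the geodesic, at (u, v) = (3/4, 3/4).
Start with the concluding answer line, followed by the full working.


Answer: u = 0.9750, v = 0.7866, du/dtau = 0.7500, dv/dtau = 0.1192

f(Y) = (du/dtau, dv/dtau, -Gamma^u_ij Y'^i Y'^j, -Gamma^v_ij Y'^i Y'^j) with the Gammas evaluated at the stage position; h = 0.150000; intermediate values shown to 6 dp
step 0: u = 0.7500, v = 0.7500, du/dtau = 0.7500, dv/dtau = 0.1250
step 1:
  k1: at (u, v) = (0.750000, 0.750000), (du/dtau, dv/dtau) = (0.750000, 0.125000); Gamma_uuu = 0.000000, Gamma_uuv = 0.000000, Gamma_uvv = 0.000000, Gamma_vuu = 0.000000, Gamma_vuv = 0.000000, Gamma_vvv = 1.327801; k1 = (0.750000, 0.125000, 0.000000, -0.020747)
  k2: at (u, v) = (0.806250, 0.759375), (du/dtau, dv/dtau) = (0.750000, 0.123444); Gamma_uuu = 0.000000, Gamma_uuv = 0.000000, Gamma_uvv = 0.000000, Gamma_vuu = 0.000000, Gamma_vuv = 0.000000, Gamma_vvv = 1.312608; k2 = (0.750000, 0.123444, 0.000000, -0.020002)
  k3: at (u, v) = (0.806250, 0.759258), (du/dtau, dv/dtau) = (0.750000, 0.123500); Gamma_uuu = 0.000000, Gamma_uuv = 0.000000, Gamma_uvv = 0.000000, Gamma_vuu = 0.000000, Gamma_vuv = 0.000000, Gamma_vvv = 1.312795; k3 = (0.750000, 0.123500, 0.000000, -0.020023)
  k4: at (u, v) = (0.862500, 0.768525), (du/dtau, dv/dtau) = (0.750000, 0.121997); Gamma_uuu = 0.000000, Gamma_uuv = 0.000000, Gamma_uvv = 0.000000, Gamma_vuu = 0.000000, Gamma_vuv = 0.000000, Gamma_vvv = 1.298084; k4 = (0.750000, 0.121997, 0.000000, -0.019320)
  Y <- Y + (h/6)(k1 + 2k2 + 2k3 + k4): u = 0.8625, v = 0.7685, du/dtau = 0.7500, dv/dtau = 0.1220
step 2:
  k1: at (u, v) = (0.862500, 0.768522), (du/dtau, dv/dtau) = (0.750000, 0.121997); Gamma_uuu = 0.000000, Gamma_uuv = 0.000000, Gamma_uvv = 0.000000, Gamma_vuu = 0.000000, Gamma_vuv = 0.000000, Gamma_vvv = 1.298088; k1 = (0.750000, 0.121997, 0.000000, -0.019320)
  k2: at (u, v) = (0.918750, 0.777672), (du/dtau, dv/dtau) = (0.750000, 0.120548); Gamma_uuu = 0.000000, Gamma_uuv = 0.000000, Gamma_uvv = 0.000000, Gamma_vuu = 0.000000, Gamma_vuv = 0.000000, Gamma_vvv = 1.283856; k2 = (0.750000, 0.120548, 0.000000, -0.018657)
  k3: at (u, v) = (0.918750, 0.777563), (du/dtau, dv/dtau) = (0.750000, 0.120598); Gamma_uuu = 0.000000, Gamma_uuv = 0.000000, Gamma_uvv = 0.000000, Gamma_vuu = 0.000000, Gamma_vuv = 0.000000, Gamma_vvv = 1.284023; k3 = (0.750000, 0.120598, 0.000000, -0.018675)
  k4: at (u, v) = (0.975000, 0.786612), (du/dtau, dv/dtau) = (0.750000, 0.119196); Gamma_uuu = 0.000000, Gamma_uuv = 0.000000, Gamma_uvv = 0.000000, Gamma_vuu = 0.000000, Gamma_vuv = 0.000000, Gamma_vvv = 1.270225; k4 = (0.750000, 0.119196, 0.000000, -0.018047)
  Y <- Y + (h/6)(k1 + 2k2 + 2k3 + k4): u = 0.9750, v = 0.7866, du/dtau = 0.7500, dv/dtau = 0.1192
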